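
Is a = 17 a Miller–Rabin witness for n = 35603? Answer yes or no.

no

n − 1 = 35602 = 2^1 · 17801, so s = 1 and d = 17801.
x_0 = 17^17801 mod 35603 = 35602.
x_0 = 35602 ≡ −1, so 17 is not a witness.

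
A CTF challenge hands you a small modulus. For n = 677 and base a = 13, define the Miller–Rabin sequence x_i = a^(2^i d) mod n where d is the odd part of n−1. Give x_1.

1

n − 1 = 676 = 2^2 · 169, so s = 2 and d = 169.
Repeated squaring mod 677: 13^1 ≡ 13, 13^2 ≡ 169, 13^4 ≡ 127, 13^8 ≡ 558, 13^16 ≡ 621, 13^32 ≡ 428, 13^64 ≡ 394, 13^128 ≡ 203.
169 = 128 + 32 + 8 + 1, so 13^169 ≡ 203·428·558·13 ≡ 1 (mod 677).
x_0 = 1.
x_1 = 1^2 mod 677 = 1.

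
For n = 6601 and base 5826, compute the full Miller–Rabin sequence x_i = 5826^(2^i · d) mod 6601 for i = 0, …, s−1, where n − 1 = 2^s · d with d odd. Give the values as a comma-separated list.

n − 1 = 6600 = 2^3 · 825, so s = 3 and d = 825.
x_0 = 5826^825 mod 6601 = 5657.
x_1 = 5657^2 mod 6601 = 1.
x_2 = 1^2 mod 6601 = 1.

5657, 1, 1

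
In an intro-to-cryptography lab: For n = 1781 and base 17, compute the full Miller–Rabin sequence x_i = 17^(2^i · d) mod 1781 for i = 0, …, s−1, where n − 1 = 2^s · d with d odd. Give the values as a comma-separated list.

n − 1 = 1780 = 2^2 · 445, so s = 2 and d = 445.
x_0 = 17^445 mod 1781 = 1252.
x_1 = 1252^2 mod 1781 = 224.

1252, 224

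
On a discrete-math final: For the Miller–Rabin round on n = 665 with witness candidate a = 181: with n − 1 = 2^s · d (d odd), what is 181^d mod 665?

n − 1 = 664 = 2^3 · 83, so s = 3 and d = 83.
Repeated squaring mod 665: 181^1 ≡ 181, 181^2 ≡ 176, 181^4 ≡ 386, 181^8 ≡ 36, 181^16 ≡ 631, 181^32 ≡ 491, 181^64 ≡ 351.
83 = 64 + 16 + 2 + 1, so 181^83 ≡ 351·631·176·181 ≡ 356 (mod 665).

356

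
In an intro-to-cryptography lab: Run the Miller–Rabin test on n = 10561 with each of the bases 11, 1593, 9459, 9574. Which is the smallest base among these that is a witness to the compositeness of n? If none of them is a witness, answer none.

11

n − 1 = 10560 = 2^6 · 165, so s = 6 and d = 165.
Base 11: x_0 = 11^165 mod 10561 = 1013. x_0 is neither 1 nor 10560, so continue squaring. x_1 = 1013^2 mod 10561 = 1752. x_2 = 1752^2 mod 10561 = 6814. x_3 = 6814^2 mod 10561 = 4440. x_4 = 4440^2 mod 10561 = 6774. x_5 = 6774^2 mod 10561 = 10092. Reached i = s−1 = 5 without hitting −1: 11 is a Miller–Rabin witness and 10561 is composite.
Base 1593: x_0 = 1593^165 mod 10561 = 5959. x_0 is neither 1 nor 10560, so continue squaring. x_1 = 5959^2 mod 10561 = 3599. x_2 = 3599^2 mod 10561 = 5015. x_3 = 5015^2 mod 10561 = 4484. x_4 = 4484^2 mod 10561 = 8673. x_5 = 8673^2 mod 10561 = 5487. Reached i = s−1 = 5 without hitting −1: 1593 is a Miller–Rabin witness and 10561 is composite.
Base 9459: x_0 = 9459^165 mod 10561 = 6554. x_0 is neither 1 nor 10560, so continue squaring. x_1 = 6554^2 mod 10561 = 3329. x_2 = 3329^2 mod 10561 = 3752. x_3 = 3752^2 mod 10561 = 10252. x_4 = 10252^2 mod 10561 = 432. x_5 = 432^2 mod 10561 = 7087. Reached i = s−1 = 5 without hitting −1: 9459 is a Miller–Rabin witness and 10561 is composite.
Base 9574: x_0 = 9574^165 mod 10561 = 7428. x_0 is neither 1 nor 10560, so continue squaring. x_1 = 7428^2 mod 10561 = 4520. x_2 = 4520^2 mod 10561 = 5426. x_3 = 5426^2 mod 10561 = 7969. x_4 = 7969^2 mod 10561 = 1668. x_5 = 1668^2 mod 10561 = 4681. Reached i = s−1 = 5 without hitting −1: 9574 is a Miller–Rabin witness and 10561 is composite.
The smallest witness among the given bases is 11.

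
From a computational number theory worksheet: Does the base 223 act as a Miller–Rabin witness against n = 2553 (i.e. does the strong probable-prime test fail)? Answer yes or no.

no

n − 1 = 2552 = 2^3 · 319, so s = 3 and d = 319.
x_0 = 223^319 mod 2553 = 1.
x_0 = 1, so 223 is not a witness.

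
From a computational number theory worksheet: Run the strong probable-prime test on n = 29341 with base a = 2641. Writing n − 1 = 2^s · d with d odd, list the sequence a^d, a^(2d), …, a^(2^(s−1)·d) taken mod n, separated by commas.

26424, 29340

n − 1 = 29340 = 2^2 · 7335, so s = 2 and d = 7335.
x_0 = 2641^7335 mod 29341 = 26424.
x_1 = 26424^2 mod 29341 = 29340.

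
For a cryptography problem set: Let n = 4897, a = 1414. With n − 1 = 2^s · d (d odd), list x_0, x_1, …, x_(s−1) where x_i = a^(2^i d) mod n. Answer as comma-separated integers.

n − 1 = 4896 = 2^5 · 153, so s = 5 and d = 153.
x_0 = 1414^153 mod 4897 = 2085.
x_1 = 2085^2 mod 4897 = 3586.
x_2 = 3586^2 mod 4897 = 4771.
x_3 = 4771^2 mod 4897 = 1185.
x_4 = 1185^2 mod 4897 = 3683.

2085, 3586, 4771, 1185, 3683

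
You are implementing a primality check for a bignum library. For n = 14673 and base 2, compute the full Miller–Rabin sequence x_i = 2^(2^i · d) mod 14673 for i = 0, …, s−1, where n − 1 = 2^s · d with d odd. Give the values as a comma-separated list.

6242, 5749, 7405, 1024

n − 1 = 14672 = 2^4 · 917, so s = 4 and d = 917.
x_0 = 2^917 mod 14673 = 6242.
x_1 = 6242^2 mod 14673 = 5749.
x_2 = 5749^2 mod 14673 = 7405.
x_3 = 7405^2 mod 14673 = 1024.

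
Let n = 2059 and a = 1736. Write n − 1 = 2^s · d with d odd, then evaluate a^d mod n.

1

n − 1 = 2058 = 2^1 · 1029, so s = 1 and d = 1029.
1736^1029 mod 2059 = 1.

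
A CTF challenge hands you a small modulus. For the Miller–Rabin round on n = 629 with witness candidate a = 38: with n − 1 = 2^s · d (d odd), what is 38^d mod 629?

n − 1 = 628 = 2^2 · 157, so s = 2 and d = 157.
38^157 mod 629 = 38.

38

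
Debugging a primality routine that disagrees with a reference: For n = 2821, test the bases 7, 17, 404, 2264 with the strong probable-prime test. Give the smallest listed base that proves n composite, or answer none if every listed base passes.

n − 1 = 2820 = 2^2 · 705, so s = 2 and d = 705.
Base 7: x_0 = 7^705 mod 2821 = 931. x_0 is neither 1 nor 2820, so continue squaring. x_1 = 931^2 mod 2821 = 714. Reached i = s−1 = 1 without hitting −1: 7 is a Miller–Rabin witness and 2821 is composite.
Base 17: x_0 = 17^705 mod 2821 = 2820. x_0 = 2820 ≡ −1, so 17 is not a witness.
Base 404: x_0 = 404^705 mod 2821 = 1210. x_0 is neither 1 nor 2820, so continue squaring. x_1 = 1210^2 mod 2821 = 1. x_1 = 1 but x_0 ≠ ±1, a nontrivial square root of 1 — 404 is a witness and 2821 is composite.
Base 2264: x_0 = 2264^705 mod 2821 = 993. x_0 is neither 1 nor 2820, so continue squaring. x_1 = 993^2 mod 2821 = 1520. Reached i = s−1 = 1 without hitting −1: 2264 is a Miller–Rabin witness and 2821 is composite.
The smallest witness among the given bases is 7.

7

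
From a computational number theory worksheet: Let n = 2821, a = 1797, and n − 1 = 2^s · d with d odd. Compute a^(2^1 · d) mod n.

1

n − 1 = 2820 = 2^2 · 705, so s = 2 and d = 705.
Repeated squaring mod 2821: 1797^1 ≡ 1797, 1797^2 ≡ 1985, 1797^4 ≡ 2109, 1797^8 ≡ 1985, 1797^16 ≡ 2109, 1797^32 ≡ 1985, 1797^64 ≡ 2109, 1797^128 ≡ 1985, 1797^256 ≡ 2109, 1797^512 ≡ 1985.
705 = 512 + 128 + 64 + 1, so 1797^705 ≡ 1985·1985·2109·1797 ≡ 1301 (mod 2821).
x_0 = 1301.
x_1 = 1301^2 mod 2821 = 1.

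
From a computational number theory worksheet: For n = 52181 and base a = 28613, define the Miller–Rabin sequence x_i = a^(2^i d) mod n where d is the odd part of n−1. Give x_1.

52180

n − 1 = 52180 = 2^2 · 13045, so s = 2 and d = 13045.
x_0 = 28613^13045 mod 52181 = 8179.
x_1 = 8179^2 mod 52181 = 52180.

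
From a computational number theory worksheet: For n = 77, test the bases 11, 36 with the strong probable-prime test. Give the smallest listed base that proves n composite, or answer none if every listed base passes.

11

n − 1 = 76 = 2^2 · 19, so s = 2 and d = 19.
Base 11: x_0 = 11^19 mod 77 = 11. x_0 is neither 1 nor 76, so continue squaring. x_1 = 11^2 mod 77 = 44. Reached i = s−1 = 1 without hitting −1: 11 is a Miller–Rabin witness and 77 is composite.
Base 36: x_0 = 36^19 mod 77 = 15. x_0 is neither 1 nor 76, so continue squaring. x_1 = 15^2 mod 77 = 71. Reached i = s−1 = 1 without hitting −1: 36 is a Miller–Rabin witness and 77 is composite.
The smallest witness among the given bases is 11.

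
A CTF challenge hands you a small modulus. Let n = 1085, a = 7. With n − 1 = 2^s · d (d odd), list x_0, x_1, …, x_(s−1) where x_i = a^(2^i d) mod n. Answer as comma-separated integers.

658, 49

n − 1 = 1084 = 2^2 · 271, so s = 2 and d = 271.
x_0 = 7^271 mod 1085 = 658.
x_1 = 658^2 mod 1085 = 49.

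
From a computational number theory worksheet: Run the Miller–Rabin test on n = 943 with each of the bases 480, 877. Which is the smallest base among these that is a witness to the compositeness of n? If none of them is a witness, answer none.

n − 1 = 942 = 2^1 · 471, so s = 1 and d = 471.
Base 480: x_0 = 480^471 mod 943 = 764. x_0 ∉ {1, 942} and s = 1, so 480 is a Miller–Rabin witness and 943 is composite.
Base 877: x_0 = 877^471 mod 943 = 754. x_0 ∉ {1, 942} and s = 1, so 877 is a Miller–Rabin witness and 943 is composite.
The smallest witness among the given bases is 480.

480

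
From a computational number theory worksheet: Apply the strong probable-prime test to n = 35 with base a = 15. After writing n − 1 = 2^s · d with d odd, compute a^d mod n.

15

n − 1 = 34 = 2^1 · 17, so s = 1 and d = 17.
15^17 mod 35 = 15.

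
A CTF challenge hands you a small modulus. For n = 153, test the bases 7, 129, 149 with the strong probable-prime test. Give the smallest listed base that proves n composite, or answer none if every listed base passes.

n − 1 = 152 = 2^3 · 19, so s = 3 and d = 19.
Base 7: x_0 = 7^19 mod 153 = 88. x_0 is neither 1 nor 152, so continue squaring. x_1 = 88^2 mod 153 = 94. x_2 = 94^2 mod 153 = 115. Reached i = s−1 = 2 without hitting −1: 7 is a Miller–Rabin witness and 153 is composite.
Base 129: x_0 = 129^19 mod 153 = 99. x_0 is neither 1 nor 152, so continue squaring. x_1 = 99^2 mod 153 = 9. x_2 = 9^2 mod 153 = 81. Reached i = s−1 = 2 without hitting −1: 129 is a Miller–Rabin witness and 153 is composite.
Base 149: x_0 = 149^19 mod 153 = 140. x_0 is neither 1 nor 152, so continue squaring. x_1 = 140^2 mod 153 = 16. x_2 = 16^2 mod 153 = 103. Reached i = s−1 = 2 without hitting −1: 149 is a Miller–Rabin witness and 153 is composite.
The smallest witness among the given bases is 7.

7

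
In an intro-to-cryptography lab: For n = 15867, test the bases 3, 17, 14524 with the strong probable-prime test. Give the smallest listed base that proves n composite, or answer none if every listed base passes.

3

n − 1 = 15866 = 2^1 · 7933, so s = 1 and d = 7933.
Base 3: x_0 = 3^7933 mod 15867 = 3933. x_0 ∉ {1, 15866} and s = 1, so 3 is a Miller–Rabin witness and 15867 is composite.
Base 17: x_0 = 17^7933 mod 15867 = 12527. x_0 ∉ {1, 15866} and s = 1, so 17 is a Miller–Rabin witness and 15867 is composite.
Base 14524: x_0 = 14524^7933 mod 15867 = 1861. x_0 ∉ {1, 15866} and s = 1, so 14524 is a Miller–Rabin witness and 15867 is composite.
The smallest witness among the given bases is 3.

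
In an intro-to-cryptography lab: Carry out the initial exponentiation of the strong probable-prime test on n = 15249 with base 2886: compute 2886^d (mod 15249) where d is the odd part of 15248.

n − 1 = 15248 = 2^4 · 953, so s = 4 and d = 953.
2886^953 mod 15249 = 3549.

3549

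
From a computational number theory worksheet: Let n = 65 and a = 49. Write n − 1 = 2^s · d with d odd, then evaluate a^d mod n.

n − 1 = 64 = 2^6 · 1, so s = 6 and d = 1.
49^1 mod 65 = 49.

49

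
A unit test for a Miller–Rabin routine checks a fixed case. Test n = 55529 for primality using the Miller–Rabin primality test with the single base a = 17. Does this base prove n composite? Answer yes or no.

no

n − 1 = 55528 = 2^3 · 6941, so s = 3 and d = 6941.
x_0 = 17^6941 mod 55529 = 31822.
x_0 is neither 1 nor 55528, so continue squaring.
x_1 = 31822^2 mod 55529 = 12840.
x_2 = 12840^2 mod 55529 = 55528.
x_2 ≡ −1, so 17 is not a witness.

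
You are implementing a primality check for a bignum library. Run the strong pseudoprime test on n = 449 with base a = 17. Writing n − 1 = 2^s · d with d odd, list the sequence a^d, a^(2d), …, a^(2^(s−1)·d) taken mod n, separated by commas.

n − 1 = 448 = 2^6 · 7, so s = 6 and d = 7.
x_0 = 17^7 mod 449 = 267.
x_1 = 267^2 mod 449 = 347.
x_2 = 347^2 mod 449 = 77.
x_3 = 77^2 mod 449 = 92.
x_4 = 92^2 mod 449 = 382.
x_5 = 382^2 mod 449 = 448.

267, 347, 77, 92, 382, 448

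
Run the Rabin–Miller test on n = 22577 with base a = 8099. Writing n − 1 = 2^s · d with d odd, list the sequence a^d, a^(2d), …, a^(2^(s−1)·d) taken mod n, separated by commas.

2166, 18117, 1263, 14779

n − 1 = 22576 = 2^4 · 1411, so s = 4 and d = 1411.
x_0 = 8099^1411 mod 22577 = 2166.
x_1 = 2166^2 mod 22577 = 18117.
x_2 = 18117^2 mod 22577 = 1263.
x_3 = 1263^2 mod 22577 = 14779.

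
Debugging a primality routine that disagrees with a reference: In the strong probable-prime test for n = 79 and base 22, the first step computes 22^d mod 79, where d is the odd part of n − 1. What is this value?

n − 1 = 78 = 2^1 · 39, so s = 1 and d = 39.
22^39 mod 79 = 1.

1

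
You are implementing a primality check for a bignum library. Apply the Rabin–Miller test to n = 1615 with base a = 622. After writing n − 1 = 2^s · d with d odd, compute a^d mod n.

n − 1 = 1614 = 2^1 · 807, so s = 1 and d = 807.
622^807 mod 1615 = 753.

753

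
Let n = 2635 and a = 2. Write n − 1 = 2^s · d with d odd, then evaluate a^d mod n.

n − 1 = 2634 = 2^1 · 1317, so s = 1 and d = 1317.
Repeated squaring mod 2635: 2^1 ≡ 2, 2^2 ≡ 4, 2^4 ≡ 16, 2^8 ≡ 256, 2^16 ≡ 2296, 2^32 ≡ 1616, 2^64 ≡ 171, 2^128 ≡ 256, 2^256 ≡ 2296, 2^512 ≡ 1616, 2^1024 ≡ 171.
1317 = 1024 + 256 + 32 + 4 + 1, so 2^1317 ≡ 171·2296·1616·16·2 ≡ 1647 (mod 2635).

1647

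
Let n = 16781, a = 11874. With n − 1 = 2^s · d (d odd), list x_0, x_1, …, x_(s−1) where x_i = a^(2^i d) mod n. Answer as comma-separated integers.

8868, 5658

n − 1 = 16780 = 2^2 · 4195, so s = 2 and d = 4195.
x_0 = 11874^4195 mod 16781 = 8868.
x_1 = 8868^2 mod 16781 = 5658.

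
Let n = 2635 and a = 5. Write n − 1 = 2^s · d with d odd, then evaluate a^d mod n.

745

n − 1 = 2634 = 2^1 · 1317, so s = 1 and d = 1317.
Repeated squaring mod 2635: 5^1 ≡ 5, 5^2 ≡ 25, 5^4 ≡ 625, 5^8 ≡ 645, 5^16 ≡ 2330, 5^32 ≡ 800, 5^64 ≡ 2330, 5^128 ≡ 800, 5^256 ≡ 2330, 5^512 ≡ 800, 5^1024 ≡ 2330.
1317 = 1024 + 256 + 32 + 4 + 1, so 5^1317 ≡ 2330·2330·800·625·5 ≡ 745 (mod 2635).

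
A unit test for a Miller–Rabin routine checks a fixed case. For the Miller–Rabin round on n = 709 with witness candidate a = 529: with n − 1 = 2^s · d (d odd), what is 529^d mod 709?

n − 1 = 708 = 2^2 · 177, so s = 2 and d = 177.
Repeated squaring mod 709: 529^1 ≡ 529, 529^2 ≡ 495, 529^4 ≡ 420, 529^8 ≡ 568, 529^16 ≡ 29, 529^32 ≡ 132, 529^64 ≡ 408, 529^128 ≡ 558.
177 = 128 + 32 + 16 + 1, so 529^177 ≡ 558·132·29·529 ≡ 708 (mod 709).

708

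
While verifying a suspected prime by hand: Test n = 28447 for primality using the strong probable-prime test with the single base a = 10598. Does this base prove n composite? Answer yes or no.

n − 1 = 28446 = 2^1 · 14223, so s = 1 and d = 14223.
x_0 = 10598^14223 mod 28447 = 28446.
x_0 = 28446 ≡ −1, so 10598 is not a witness.

no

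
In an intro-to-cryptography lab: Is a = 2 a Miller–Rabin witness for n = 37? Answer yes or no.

n − 1 = 36 = 2^2 · 9, so s = 2 and d = 9.
x_0 = 2^9 mod 37 = 31.
x_0 is neither 1 nor 36, so continue squaring.
x_1 = 31^2 mod 37 = 36.
x_1 ≡ −1, so 2 is not a witness.

no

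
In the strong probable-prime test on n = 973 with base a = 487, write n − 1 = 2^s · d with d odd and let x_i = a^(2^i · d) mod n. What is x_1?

330

n − 1 = 972 = 2^2 · 243, so s = 2 and d = 243.
x_0 = 487^243 mod 973 = 638.
x_1 = 638^2 mod 973 = 330.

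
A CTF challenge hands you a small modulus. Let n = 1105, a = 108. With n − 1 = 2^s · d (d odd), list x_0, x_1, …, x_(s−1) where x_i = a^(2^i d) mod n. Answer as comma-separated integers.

1078, 729, 1041, 781

n − 1 = 1104 = 2^4 · 69, so s = 4 and d = 69.
x_0 = 108^69 mod 1105 = 1078.
x_1 = 1078^2 mod 1105 = 729.
x_2 = 729^2 mod 1105 = 1041.
x_3 = 1041^2 mod 1105 = 781.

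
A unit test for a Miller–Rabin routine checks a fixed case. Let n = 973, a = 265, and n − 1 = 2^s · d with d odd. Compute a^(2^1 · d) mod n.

946

n − 1 = 972 = 2^2 · 243, so s = 2 and d = 243.
x_0 = 265^243 mod 973 = 440.
x_1 = 440^2 mod 973 = 946.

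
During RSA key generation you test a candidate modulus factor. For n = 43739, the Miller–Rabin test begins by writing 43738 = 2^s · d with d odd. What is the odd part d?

Halving: 43738 → 21869; 21869 is odd.
So 43738 = 2^1 · 21869.

21869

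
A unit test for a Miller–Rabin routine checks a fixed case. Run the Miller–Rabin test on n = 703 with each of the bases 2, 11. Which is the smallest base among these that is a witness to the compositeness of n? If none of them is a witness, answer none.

2

n − 1 = 702 = 2^1 · 351, so s = 1 and d = 351.
Base 2: x_0 = 2^351 mod 703 = 265. x_0 ∉ {1, 702} and s = 1, so 2 is a Miller–Rabin witness and 703 is composite.
Base 11: x_0 = 11^351 mod 703 = 628. x_0 ∉ {1, 702} and s = 1, so 11 is a Miller–Rabin witness and 703 is composite.
The smallest witness among the given bases is 2.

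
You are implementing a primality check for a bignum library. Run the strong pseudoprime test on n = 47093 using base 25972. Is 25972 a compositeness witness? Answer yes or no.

n − 1 = 47092 = 2^2 · 11773, so s = 2 and d = 11773.
x_0 = 25972^11773 mod 47093 = 1.
x_0 = 1, so 25972 is not a witness.

no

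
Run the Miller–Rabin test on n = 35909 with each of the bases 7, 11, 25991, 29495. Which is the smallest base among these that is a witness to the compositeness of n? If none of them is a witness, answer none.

7

n − 1 = 35908 = 2^2 · 8977, so s = 2 and d = 8977.
Base 7: x_0 = 7^8977 mod 35909 = 11454. x_0 is neither 1 nor 35908, so continue squaring. x_1 = 11454^2 mod 35909 = 18539. Reached i = s−1 = 1 without hitting −1: 7 is a Miller–Rabin witness and 35909 is composite.
Base 11: x_0 = 11^8977 mod 35909 = 34474. x_0 is neither 1 nor 35908, so continue squaring. x_1 = 34474^2 mod 35909 = 12412. Reached i = s−1 = 1 without hitting −1: 11 is a Miller–Rabin witness and 35909 is composite.
Base 25991: x_0 = 25991^8977 mod 35909 = 16154. x_0 is neither 1 nor 35908, so continue squaring. x_1 = 16154^2 mod 35909 = 1013. Reached i = s−1 = 1 without hitting −1: 25991 is a Miller–Rabin witness and 35909 is composite.
Base 29495: x_0 = 29495^8977 mod 35909 = 1956. x_0 is neither 1 nor 35908, so continue squaring. x_1 = 1956^2 mod 35909 = 19582. Reached i = s−1 = 1 without hitting −1: 29495 is a Miller–Rabin witness and 35909 is composite.
The smallest witness among the given bases is 7.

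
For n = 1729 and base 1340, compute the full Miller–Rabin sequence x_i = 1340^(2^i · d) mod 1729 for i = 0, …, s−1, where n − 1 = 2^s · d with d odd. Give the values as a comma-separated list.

664, 1, 1, 1, 1, 1

n − 1 = 1728 = 2^6 · 27, so s = 6 and d = 27.
x_0 = 1340^27 mod 1729 = 664.
x_1 = 664^2 mod 1729 = 1.
x_2 = 1^2 mod 1729 = 1.
x_3 = 1^2 mod 1729 = 1.
x_4 = 1^2 mod 1729 = 1.
x_5 = 1^2 mod 1729 = 1.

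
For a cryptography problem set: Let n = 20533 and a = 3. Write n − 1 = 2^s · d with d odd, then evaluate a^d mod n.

20532

n − 1 = 20532 = 2^2 · 5133, so s = 2 and d = 5133.
3^5133 mod 20533 = 20532.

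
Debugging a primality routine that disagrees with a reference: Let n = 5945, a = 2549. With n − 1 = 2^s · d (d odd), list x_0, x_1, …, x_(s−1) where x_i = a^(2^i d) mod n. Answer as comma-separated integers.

n − 1 = 5944 = 2^3 · 743, so s = 3 and d = 743.
x_0 = 2549^743 mod 5945 = 3019.
x_1 = 3019^2 mod 5945 = 676.
x_2 = 676^2 mod 5945 = 5156.

3019, 676, 5156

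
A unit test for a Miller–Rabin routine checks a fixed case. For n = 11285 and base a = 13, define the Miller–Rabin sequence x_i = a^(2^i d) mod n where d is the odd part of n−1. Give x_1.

n − 1 = 11284 = 2^2 · 2821, so s = 2 and d = 2821.
x_0 = 13^2821 mod 11285 = 3978.
x_1 = 3978^2 mod 11285 = 2914.

2914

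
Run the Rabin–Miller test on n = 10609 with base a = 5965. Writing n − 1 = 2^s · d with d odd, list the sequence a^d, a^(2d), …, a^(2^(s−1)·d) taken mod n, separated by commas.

n − 1 = 10608 = 2^4 · 663, so s = 4 and d = 663.
x_0 = 5965^663 mod 10609 = 3604.
x_1 = 3604^2 mod 10609 = 3400.
x_2 = 3400^2 mod 10609 = 6799.
x_3 = 6799^2 mod 10609 = 2988.

3604, 3400, 6799, 2988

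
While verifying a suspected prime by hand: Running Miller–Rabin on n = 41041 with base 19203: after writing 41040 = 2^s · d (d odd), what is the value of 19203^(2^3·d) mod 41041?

1

n − 1 = 41040 = 2^4 · 2565, so s = 4 and d = 2565.
x_0 = 19203^2565 mod 41041 = 39005.
x_1 = 39005^2 mod 41041 = 155.
x_2 = 155^2 mod 41041 = 24025.
x_3 = 24025^2 mod 41041 = 1.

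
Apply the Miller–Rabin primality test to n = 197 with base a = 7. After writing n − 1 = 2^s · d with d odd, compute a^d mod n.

n − 1 = 196 = 2^2 · 49, so s = 2 and d = 49.
Repeated squaring mod 197: 7^1 ≡ 7, 7^2 ≡ 49, 7^4 ≡ 37, 7^8 ≡ 187, 7^16 ≡ 100, 7^32 ≡ 150.
49 = 32 + 16 + 1, so 7^49 ≡ 150·100·7 ≡ 196 (mod 197).

196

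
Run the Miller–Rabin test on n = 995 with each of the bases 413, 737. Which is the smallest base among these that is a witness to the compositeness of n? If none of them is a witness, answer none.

413

n − 1 = 994 = 2^1 · 497, so s = 1 and d = 497.
Base 413: x_0 = 413^497 mod 995 = 173. x_0 ∉ {1, 994} and s = 1, so 413 is a Miller–Rabin witness and 995 is composite.
Base 737: x_0 = 737^497 mod 995 = 297. x_0 ∉ {1, 994} and s = 1, so 737 is a Miller–Rabin witness and 995 is composite.
The smallest witness among the given bases is 413.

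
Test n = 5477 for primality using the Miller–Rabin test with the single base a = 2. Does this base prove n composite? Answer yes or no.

no

n − 1 = 5476 = 2^2 · 1369, so s = 2 and d = 1369.
By repeated squaring, 2^1369 ≡ 74 (mod 5477).
x_0 = 2^1369 mod 5477 = 74.
x_0 is neither 1 nor 5476, so continue squaring.
x_1 = 74^2 mod 5477 = 5476.
x_1 ≡ −1, so 2 is not a witness.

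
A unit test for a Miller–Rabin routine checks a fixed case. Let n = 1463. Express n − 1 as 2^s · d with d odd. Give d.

Halving: 1462 → 731; 731 is odd.
So 1462 = 2^1 · 731.

731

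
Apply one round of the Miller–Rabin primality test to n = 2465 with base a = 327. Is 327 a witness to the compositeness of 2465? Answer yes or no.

no

n − 1 = 2464 = 2^5 · 77, so s = 5 and d = 77.
x_0 = 327^77 mod 2465 = 157.
x_0 is neither 1 nor 2464, so continue squaring.
x_1 = 157^2 mod 2465 = 2464.
x_1 ≡ −1, so 327 is not a witness.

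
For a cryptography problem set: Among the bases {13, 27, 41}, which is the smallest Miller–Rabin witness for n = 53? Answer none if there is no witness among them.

n − 1 = 52 = 2^2 · 13, so s = 2 and d = 13.
Base 13: x_0 = 13^13 mod 53 = 1. x_0 = 1, so 13 is not a witness.
Base 27: x_0 = 27^13 mod 53 = 23. x_0 is neither 1 nor 52, so continue squaring. x_1 = 23^2 mod 53 = 52. x_1 ≡ −1, so 27 is not a witness.
Base 41: x_0 = 41^13 mod 53 = 30. x_0 is neither 1 nor 52, so continue squaring. x_1 = 30^2 mod 53 = 52. x_1 ≡ −1, so 41 is not a witness.
No listed base is a witness for 53.

none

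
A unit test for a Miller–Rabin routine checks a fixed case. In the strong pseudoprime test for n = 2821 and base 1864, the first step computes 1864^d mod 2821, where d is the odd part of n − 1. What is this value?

n − 1 = 2820 = 2^2 · 705, so s = 2 and d = 705.
Repeated squaring mod 2821: 1864^1 ≡ 1864, 1864^2 ≡ 1845, 1864^4 ≡ 1899, 1864^8 ≡ 963, 1864^16 ≡ 2081, 1864^32 ≡ 326, 1864^64 ≡ 1899, 1864^128 ≡ 963, 1864^256 ≡ 2081, 1864^512 ≡ 326.
705 = 512 + 128 + 64 + 1, so 1864^705 ≡ 326·963·1899·1864 ≡ 2605 (mod 2821).

2605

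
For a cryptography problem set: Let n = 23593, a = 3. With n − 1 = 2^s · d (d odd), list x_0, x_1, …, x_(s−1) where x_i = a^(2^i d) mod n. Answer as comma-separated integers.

n − 1 = 23592 = 2^3 · 2949, so s = 3 and d = 2949.
x_0 = 3^2949 mod 23593 = 768.
x_1 = 768^2 mod 23593 = 23592.
x_2 = 23592^2 mod 23593 = 1.

768, 23592, 1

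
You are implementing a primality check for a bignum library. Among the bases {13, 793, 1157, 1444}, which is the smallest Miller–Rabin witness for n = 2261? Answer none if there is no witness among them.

13

n − 1 = 2260 = 2^2 · 565, so s = 2 and d = 565.
Base 13: x_0 = 13^565 mod 2261 = 846. x_0 is neither 1 nor 2260, so continue squaring. x_1 = 846^2 mod 2261 = 1240. Reached i = s−1 = 1 without hitting −1: 13 is a Miller–Rabin witness and 2261 is composite.
Base 793: x_0 = 793^565 mod 2261 = 877. x_0 is neither 1 nor 2260, so continue squaring. x_1 = 877^2 mod 2261 = 389. Reached i = s−1 = 1 without hitting −1: 793 is a Miller–Rabin witness and 2261 is composite.
Base 1157: x_0 = 1157^565 mod 2261 = 2228. x_0 is neither 1 nor 2260, so continue squaring. x_1 = 2228^2 mod 2261 = 1089. Reached i = s−1 = 1 without hitting −1: 1157 is a Miller–Rabin witness and 2261 is composite.
Base 1444: x_0 = 1444^565 mod 2261 = 1444. x_0 is neither 1 nor 2260, so continue squaring. x_1 = 1444^2 mod 2261 = 494. Reached i = s−1 = 1 without hitting −1: 1444 is a Miller–Rabin witness and 2261 is composite.
The smallest witness among the given bases is 13.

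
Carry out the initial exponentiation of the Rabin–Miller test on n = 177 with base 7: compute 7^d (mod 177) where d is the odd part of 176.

94

n − 1 = 176 = 2^4 · 11, so s = 4 and d = 11.
By repeated squaring, 7^11 ≡ 94 (mod 177).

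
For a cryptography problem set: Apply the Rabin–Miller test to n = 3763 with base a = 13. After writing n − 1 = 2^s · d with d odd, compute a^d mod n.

203

n − 1 = 3762 = 2^1 · 1881, so s = 1 and d = 1881.
13^1881 mod 3763 = 203.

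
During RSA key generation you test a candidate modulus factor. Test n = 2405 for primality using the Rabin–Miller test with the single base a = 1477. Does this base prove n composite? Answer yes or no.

yes

n − 1 = 2404 = 2^2 · 601, so s = 2 and d = 601.
Repeated squaring mod 2405: 1477^1 ≡ 1477, 1477^2 ≡ 194, 1477^4 ≡ 1561, 1477^8 ≡ 456, 1477^16 ≡ 1106, 1477^32 ≡ 1496, 1477^64 ≡ 1366, 1477^128 ≡ 2081, 1477^256 ≡ 1561, 1477^512 ≡ 456.
601 = 512 + 64 + 16 + 8 + 1, so 1477^601 ≡ 456·1366·1106·456·1477 ≡ 1217 (mod 2405).
x_0 = 1477^601 mod 2405 = 1217.
x_0 is neither 1 nor 2404, so continue squaring.
x_1 = 1217^2 mod 2405 = 2014.
Reached i = s−1 = 1 without hitting −1: 1477 is a Miller–Rabin witness and 2405 is composite.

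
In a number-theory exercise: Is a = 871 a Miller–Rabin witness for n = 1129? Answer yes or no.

n − 1 = 1128 = 2^3 · 141, so s = 3 and d = 141.
Repeated squaring mod 1129: 871^1 ≡ 871, 871^2 ≡ 1082, 871^4 ≡ 1080, 871^8 ≡ 143, 871^16 ≡ 127, 871^32 ≡ 323, 871^64 ≡ 461, 871^128 ≡ 269.
141 = 128 + 8 + 4 + 1, so 871^141 ≡ 269·143·1080·871 ≡ 1128 (mod 1129).
x_0 = 871^141 mod 1129 = 1128.
x_0 = 1128 ≡ −1, so 871 is not a witness.

no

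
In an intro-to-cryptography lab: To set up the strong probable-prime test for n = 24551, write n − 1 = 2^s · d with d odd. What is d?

Halving: 24550 → 12275; 12275 is odd.
So 24550 = 2^1 · 12275.

12275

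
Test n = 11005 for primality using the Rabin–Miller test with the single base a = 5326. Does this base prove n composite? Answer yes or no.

n − 1 = 11004 = 2^2 · 2751, so s = 2 and d = 2751.
x_0 = 5326^2751 mod 11005 = 1.
x_0 = 1, so 5326 is not a witness.

no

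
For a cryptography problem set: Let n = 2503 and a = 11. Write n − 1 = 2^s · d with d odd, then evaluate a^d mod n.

n − 1 = 2502 = 2^1 · 1251, so s = 1 and d = 1251.
11^1251 mod 2503 = 1.

1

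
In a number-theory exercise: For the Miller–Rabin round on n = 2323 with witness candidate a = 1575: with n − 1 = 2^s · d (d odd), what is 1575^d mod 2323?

60

n − 1 = 2322 = 2^1 · 1161, so s = 1 and d = 1161.
1575^1161 mod 2323 = 60.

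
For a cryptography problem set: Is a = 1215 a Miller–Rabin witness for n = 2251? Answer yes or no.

n − 1 = 2250 = 2^1 · 1125, so s = 1 and d = 1125.
x_0 = 1215^1125 mod 2251 = 2250.
x_0 = 2250 ≡ −1, so 1215 is not a witness.

no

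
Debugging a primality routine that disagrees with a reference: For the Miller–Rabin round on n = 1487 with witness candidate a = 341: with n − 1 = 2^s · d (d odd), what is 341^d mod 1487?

n − 1 = 1486 = 2^1 · 743, so s = 1 and d = 743.
Repeated squaring mod 1487: 341^1 ≡ 341, 341^2 ≡ 295, 341^4 ≡ 779, 341^8 ≡ 145, 341^16 ≡ 207, 341^32 ≡ 1213, 341^64 ≡ 726, 341^128 ≡ 678, 341^256 ≡ 201, 341^512 ≡ 252.
743 = 512 + 128 + 64 + 32 + 4 + 2 + 1, so 341^743 ≡ 252·678·726·1213·779·295·341 ≡ 1 (mod 1487).

1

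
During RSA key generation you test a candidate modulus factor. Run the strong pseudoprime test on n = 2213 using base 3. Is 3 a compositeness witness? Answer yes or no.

no

n − 1 = 2212 = 2^2 · 553, so s = 2 and d = 553.
x_0 = 3^553 mod 2213 = 1083.
x_0 is neither 1 nor 2212, so continue squaring.
x_1 = 1083^2 mod 2213 = 2212.
x_1 ≡ −1, so 3 is not a witness.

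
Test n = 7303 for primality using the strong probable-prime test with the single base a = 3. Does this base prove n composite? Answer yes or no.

n − 1 = 7302 = 2^1 · 3651, so s = 1 and d = 3651.
x_0 = 3^3651 mod 7303 = 3127.
x_0 ∉ {1, 7302} and s = 1, so 3 is a Miller–Rabin witness and 7303 is composite.

yes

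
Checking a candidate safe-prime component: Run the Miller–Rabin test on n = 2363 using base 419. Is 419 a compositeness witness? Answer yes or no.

yes

n − 1 = 2362 = 2^1 · 1181, so s = 1 and d = 1181.
By repeated squaring, 419^1181 ≡ 1690 (mod 2363).
x_0 = 419^1181 mod 2363 = 1690.
x_0 ∉ {1, 2362} and s = 1, so 419 is a Miller–Rabin witness and 2363 is composite.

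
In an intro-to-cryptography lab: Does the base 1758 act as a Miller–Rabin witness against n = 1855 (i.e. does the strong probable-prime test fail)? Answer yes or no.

n − 1 = 1854 = 2^1 · 927, so s = 1 and d = 927.
Repeated squaring mod 1855: 1758^1 ≡ 1758, 1758^2 ≡ 134, 1758^4 ≡ 1261, 1758^8 ≡ 386, 1758^16 ≡ 596, 1758^32 ≡ 911, 1758^64 ≡ 736, 1758^128 ≡ 36, 1758^256 ≡ 1296, 1758^512 ≡ 841.
927 = 512 + 256 + 128 + 16 + 8 + 4 + 2 + 1, so 1758^927 ≡ 841·1296·36·596·386·1261·134·1758 ≡ 1177 (mod 1855).
x_0 = 1758^927 mod 1855 = 1177.
x_0 ∉ {1, 1854} and s = 1, so 1758 is a Miller–Rabin witness and 1855 is composite.

yes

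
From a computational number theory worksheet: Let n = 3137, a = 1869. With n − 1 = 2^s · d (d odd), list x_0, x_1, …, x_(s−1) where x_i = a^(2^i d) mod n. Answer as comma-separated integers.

n − 1 = 3136 = 2^6 · 49, so s = 6 and d = 49.
x_0 = 1869^49 mod 3137 = 2370.
x_1 = 2370^2 mod 3137 = 1670.
x_2 = 1670^2 mod 3137 = 107.
x_3 = 107^2 mod 3137 = 2038.
x_4 = 2038^2 mod 3137 = 56.
x_5 = 56^2 mod 3137 = 3136.

2370, 1670, 107, 2038, 56, 3136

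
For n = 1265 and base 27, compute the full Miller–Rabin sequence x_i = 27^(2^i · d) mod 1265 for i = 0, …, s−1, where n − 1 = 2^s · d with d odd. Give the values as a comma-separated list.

108, 279, 676, 311

n − 1 = 1264 = 2^4 · 79, so s = 4 and d = 79.
x_0 = 27^79 mod 1265 = 108.
x_1 = 108^2 mod 1265 = 279.
x_2 = 279^2 mod 1265 = 676.
x_3 = 676^2 mod 1265 = 311.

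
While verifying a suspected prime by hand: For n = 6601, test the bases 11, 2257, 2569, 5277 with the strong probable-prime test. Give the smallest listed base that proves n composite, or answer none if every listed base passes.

11

n − 1 = 6600 = 2^3 · 825, so s = 3 and d = 825.
Base 11: x_0 = 11^825 mod 6601 = 3564. x_0 is neither 1 nor 6600, so continue squaring. x_1 = 3564^2 mod 6601 = 1772. x_2 = 1772^2 mod 6601 = 4509. Reached i = s−1 = 2 without hitting −1: 11 is a Miller–Rabin witness and 6601 is composite.
Base 2257: x_0 = 2257^825 mod 6601 = 3681. x_0 is neither 1 nor 6600, so continue squaring. x_1 = 3681^2 mod 6601 = 4509. x_2 = 4509^2 mod 6601 = 1. x_2 = 1 but x_1 ≠ ±1, a nontrivial square root of 1 — 2257 is a witness and 6601 is composite.
Base 2569: x_0 = 2569^825 mod 6601 = 4578. x_0 is neither 1 nor 6600, so continue squaring. x_1 = 4578^2 mod 6601 = 6510. x_2 = 6510^2 mod 6601 = 1680. Reached i = s−1 = 2 without hitting −1: 2569 is a Miller–Rabin witness and 6601 is composite.
Base 5277: x_0 = 5277^825 mod 6601 = 4185. x_0 is neither 1 nor 6600, so continue squaring. x_1 = 4185^2 mod 6601 = 1772. x_2 = 1772^2 mod 6601 = 4509. Reached i = s−1 = 2 without hitting −1: 5277 is a Miller–Rabin witness and 6601 is composite.
The smallest witness among the given bases is 11.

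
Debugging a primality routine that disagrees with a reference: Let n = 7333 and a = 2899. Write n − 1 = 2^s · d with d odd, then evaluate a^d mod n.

n − 1 = 7332 = 2^2 · 1833, so s = 2 and d = 1833.
2899^1833 mod 7333 = 7332.

7332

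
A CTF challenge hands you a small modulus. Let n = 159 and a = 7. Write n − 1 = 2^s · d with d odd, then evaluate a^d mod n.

7

n − 1 = 158 = 2^1 · 79, so s = 1 and d = 79.
7^79 mod 159 = 7.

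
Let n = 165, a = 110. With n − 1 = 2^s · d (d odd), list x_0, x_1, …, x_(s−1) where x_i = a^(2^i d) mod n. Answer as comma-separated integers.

110, 55

n − 1 = 164 = 2^2 · 41, so s = 2 and d = 41.
x_0 = 110^41 mod 165 = 110.
x_1 = 110^2 mod 165 = 55.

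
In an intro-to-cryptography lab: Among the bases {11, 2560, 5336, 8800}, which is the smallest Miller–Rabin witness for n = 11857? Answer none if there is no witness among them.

n − 1 = 11856 = 2^4 · 741, so s = 4 and d = 741.
Base 11: x_0 = 11^741 mod 11857 = 9332. x_0 is neither 1 nor 11856, so continue squaring. x_1 = 9332^2 mod 11857 = 8416. x_2 = 8416^2 mod 11857 = 7195. x_3 = 7195^2 mod 11857 = 363. Reached i = s−1 = 3 without hitting −1: 11 is a Miller–Rabin witness and 11857 is composite.
Base 2560: x_0 = 2560^741 mod 11857 = 10841. x_0 is neither 1 nor 11856, so continue squaring. x_1 = 10841^2 mod 11857 = 697. x_2 = 697^2 mod 11857 = 11529. x_3 = 11529^2 mod 11857 = 871. Reached i = s−1 = 3 without hitting −1: 2560 is a Miller–Rabin witness and 11857 is composite.
Base 5336: x_0 = 5336^741 mod 11857 = 1238. x_0 is neither 1 nor 11856, so continue squaring. x_1 = 1238^2 mod 11857 = 3091. x_2 = 3091^2 mod 11857 = 9396. x_3 = 9396^2 mod 11857 = 9451. Reached i = s−1 = 3 without hitting −1: 5336 is a Miller–Rabin witness and 11857 is composite.
Base 8800: x_0 = 8800^741 mod 11857 = 4637. x_0 is neither 1 nor 11856, so continue squaring. x_1 = 4637^2 mod 11857 = 5028. x_2 = 5028^2 mod 11857 = 1660. x_3 = 1660^2 mod 11857 = 4776. Reached i = s−1 = 3 without hitting −1: 8800 is a Miller–Rabin witness and 11857 is composite.
The smallest witness among the given bases is 11.

11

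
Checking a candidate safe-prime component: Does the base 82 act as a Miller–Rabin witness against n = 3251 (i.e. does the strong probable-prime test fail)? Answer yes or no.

no

n − 1 = 3250 = 2^1 · 1625, so s = 1 and d = 1625.
Repeated squaring mod 3251: 82^1 ≡ 82, 82^2 ≡ 222, 82^4 ≡ 519, 82^8 ≡ 2779, 82^16 ≡ 1716, 82^32 ≡ 2501, 82^64 ≡ 77, 82^128 ≡ 2678, 82^256 ≡ 3229, 82^512 ≡ 484, 82^1024 ≡ 184.
1625 = 1024 + 512 + 64 + 16 + 8 + 1, so 82^1625 ≡ 184·484·77·1716·2779·82 ≡ 1 (mod 3251).
x_0 = 82^1625 mod 3251 = 1.
x_0 = 1, so 82 is not a witness.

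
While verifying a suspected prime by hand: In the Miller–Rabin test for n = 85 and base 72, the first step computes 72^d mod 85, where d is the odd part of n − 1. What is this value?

n − 1 = 84 = 2^2 · 21, so s = 2 and d = 21.
72^21 mod 85 = 72.

72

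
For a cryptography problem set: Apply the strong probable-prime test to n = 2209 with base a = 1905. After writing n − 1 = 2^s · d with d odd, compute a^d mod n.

n − 1 = 2208 = 2^5 · 69, so s = 5 and d = 69.
1905^69 mod 2209 = 189.

189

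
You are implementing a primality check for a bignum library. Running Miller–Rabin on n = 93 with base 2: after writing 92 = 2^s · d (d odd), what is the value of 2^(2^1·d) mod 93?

n − 1 = 92 = 2^2 · 23, so s = 2 and d = 23.
x_0 = 2^23 mod 93 = 8.
x_1 = 8^2 mod 93 = 64.

64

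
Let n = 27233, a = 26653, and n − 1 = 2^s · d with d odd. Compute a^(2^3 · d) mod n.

n − 1 = 27232 = 2^5 · 851, so s = 5 and d = 851.
Repeated squaring mod 27233: 26653^1 ≡ 26653, 26653^2 ≡ 9604, 26653^4 ≡ 25878, 26653^8 ≡ 11414, 26653^16 ≡ 23957, 26653^32 ≡ 2374, 26653^64 ≡ 25878, 26653^128 ≡ 11414, 26653^256 ≡ 23957, 26653^512 ≡ 2374.
851 = 512 + 256 + 64 + 16 + 2 + 1, so 26653^851 ≡ 2374·23957·25878·23957·9604·26653 ≡ 27135 (mod 27233).
x_0 = 27135.
x_1 = 27135^2 mod 27233 = 9604.
x_2 = 9604^2 mod 27233 = 25878.
x_3 = 25878^2 mod 27233 = 11414.

11414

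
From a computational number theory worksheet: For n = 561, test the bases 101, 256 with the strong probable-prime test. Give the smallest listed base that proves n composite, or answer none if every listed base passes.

none

n − 1 = 560 = 2^4 · 35, so s = 4 and d = 35.
Base 101: x_0 = 101^35 mod 561 = 560. x_0 = 560 ≡ −1, so 101 is not a witness.
Base 256: x_0 = 256^35 mod 561 = 1. x_0 = 1, so 256 is not a witness.
No listed base is a witness for 561.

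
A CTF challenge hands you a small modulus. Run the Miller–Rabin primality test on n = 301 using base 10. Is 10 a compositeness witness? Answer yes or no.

n − 1 = 300 = 2^2 · 75, so s = 2 and d = 75.
Repeated squaring mod 301: 10^1 ≡ 10, 10^2 ≡ 100, 10^4 ≡ 67, 10^8 ≡ 275, 10^16 ≡ 74, 10^32 ≡ 58, 10^64 ≡ 53.
75 = 64 + 8 + 2 + 1, so 10^75 ≡ 53·275·100·10 ≡ 279 (mod 301).
x_0 = 10^75 mod 301 = 279.
x_0 is neither 1 nor 300, so continue squaring.
x_1 = 279^2 mod 301 = 183.
Reached i = s−1 = 1 without hitting −1: 10 is a Miller–Rabin witness and 301 is composite.

yes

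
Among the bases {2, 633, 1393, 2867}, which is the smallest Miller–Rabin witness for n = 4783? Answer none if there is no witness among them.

n − 1 = 4782 = 2^1 · 2391, so s = 1 and d = 2391.
Base 2: x_0 = 2^2391 mod 4783 = 1. x_0 = 1, so 2 is not a witness.
Base 633: x_0 = 633^2391 mod 4783 = 4782. x_0 = 4782 ≡ −1, so 633 is not a witness.
Base 1393: x_0 = 1393^2391 mod 4783 = 1. x_0 = 1, so 1393 is not a witness.
Base 2867: x_0 = 2867^2391 mod 4783 = 4782. x_0 = 4782 ≡ −1, so 2867 is not a witness.
No listed base is a witness for 4783.

none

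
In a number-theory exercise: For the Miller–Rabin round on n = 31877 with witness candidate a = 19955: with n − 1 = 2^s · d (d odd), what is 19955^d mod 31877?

n − 1 = 31876 = 2^2 · 7969, so s = 2 and d = 7969.
Repeated squaring mod 31877: 19955^1 ≡ 19955, 19955^2 ≡ 26418, 19955^4 ≡ 27563, 19955^8 ≡ 26305, 19955^16 ≡ 30863, 19955^32 ≡ 8132, 19955^64 ≡ 16526, 19955^128 ≡ 18417, 19955^256 ≡ 14609, 19955^512 ≡ 6366, 19955^1024 ≡ 10289, 19955^2048 ≡ 4, 19955^4096 ≡ 16.
7969 = 4096 + 2048 + 1024 + 512 + 256 + 32 + 1, so 19955^7969 ≡ 16·4·10289·6366·14609·8132·19955 ≡ 23781 (mod 31877).

23781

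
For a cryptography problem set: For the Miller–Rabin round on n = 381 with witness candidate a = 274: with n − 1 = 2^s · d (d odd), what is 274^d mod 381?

235

n − 1 = 380 = 2^2 · 95, so s = 2 and d = 95.
274^95 mod 381 = 235.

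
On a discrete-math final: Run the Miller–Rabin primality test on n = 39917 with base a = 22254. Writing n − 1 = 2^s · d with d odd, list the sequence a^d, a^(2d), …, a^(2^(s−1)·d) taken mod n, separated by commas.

n − 1 = 39916 = 2^2 · 9979, so s = 2 and d = 9979.
x_0 = 22254^9979 mod 39917 = 33893.
x_1 = 33893^2 mod 39917 = 4023.

33893, 4023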